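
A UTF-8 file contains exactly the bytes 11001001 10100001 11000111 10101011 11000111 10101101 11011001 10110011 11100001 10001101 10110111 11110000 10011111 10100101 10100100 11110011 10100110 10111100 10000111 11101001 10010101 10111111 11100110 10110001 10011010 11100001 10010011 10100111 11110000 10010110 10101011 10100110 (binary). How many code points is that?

11

Byte at offset 0: 0xC9 = 11001001 → 2-byte char (#1). Advance 2.
Byte at offset 2: 0xC7 = 11000111 → 2-byte char (#2). Advance 2.
Byte at offset 4: 0xC7 = 11000111 → 2-byte char (#3). Advance 2.
Byte at offset 6: 0xD9 = 11011001 → 2-byte char (#4). Advance 2.
Byte at offset 8: 0xE1 = 11100001 → 3-byte char (#5). Advance 3.
Byte at offset 11: 0xF0 = 11110000 → 4-byte char (#6). Advance 4.
Byte at offset 15: 0xF3 = 11110011 → 4-byte char (#7). Advance 4.
Byte at offset 19: 0xE9 = 11101001 → 3-byte char (#8). Advance 3.
Byte at offset 22: 0xE6 = 11100110 → 3-byte char (#9). Advance 3.
Byte at offset 25: 0xE1 = 11100001 → 3-byte char (#10). Advance 3.
Byte at offset 28: 0xF0 = 11110000 → 4-byte char (#11). Advance 4.
Reached end at offset 32 after 11 code points.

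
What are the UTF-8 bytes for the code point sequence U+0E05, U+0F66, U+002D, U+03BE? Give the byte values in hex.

U+0E05: 3-byte form → E0 B8 85.
U+0F66: 3-byte form → E0 BD A6.
U+002D: 1-byte form → 2D.
U+03BE: 2-byte form → CE BE.
Concatenated (9 bytes): E0 B8 85 E0 BD A6 2D CE BE.

E0 B8 85 E0 BD A6 2D CE BE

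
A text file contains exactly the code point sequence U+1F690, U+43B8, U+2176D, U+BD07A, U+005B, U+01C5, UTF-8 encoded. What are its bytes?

F0 9F 9A 90 E4 8E B8 F0 A1 9D AD F2 BD 81 BA 5B C7 85

U+1F690: 4-byte form → F0 9F 9A 90.
U+43B8: 3-byte form → E4 8E B8.
U+2176D: 4-byte form → F0 A1 9D AD.
U+BD07A: 4-byte form → F2 BD 81 BA.
U+005B: 1-byte form → 5B.
U+01C5: 2-byte form → C7 85.
Concatenated (18 bytes): F0 9F 9A 90 E4 8E B8 F0 A1 9D AD F2 BD 81 BA 5B C7 85.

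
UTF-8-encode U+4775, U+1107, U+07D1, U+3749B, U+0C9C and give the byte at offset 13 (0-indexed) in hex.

U+4775 → 3-byte form E4 9D B5 at offsets 0–2.
U+1107 → 3-byte form E1 84 87 at offsets 3–5.
U+07D1 → 2-byte form DF 91 at offsets 6–7.
U+3749B → 4-byte form F0 B7 92 9B at offsets 8–11.
U+0C9C → 3-byte form E0 B2 9C at offsets 12–14.
Offset 13 falls in char 5's range; it's byte 2 of E0 B2 9C = 0xB2.

0xB2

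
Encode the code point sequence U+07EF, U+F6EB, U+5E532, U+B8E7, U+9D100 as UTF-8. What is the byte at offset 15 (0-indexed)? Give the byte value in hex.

0x80

U+07EF → 2-byte form DF AF at offsets 0–1.
U+F6EB → 3-byte form EF 9B AB at offsets 2–4.
U+5E532 → 4-byte form F1 9E 94 B2 at offsets 5–8.
U+B8E7 → 3-byte form EB A3 A7 at offsets 9–11.
U+9D100 → 4-byte form F2 9D 84 80 at offsets 12–15.
Offset 15 falls in char 5's range; it's byte 4 of F2 9D 84 80 = 0x80.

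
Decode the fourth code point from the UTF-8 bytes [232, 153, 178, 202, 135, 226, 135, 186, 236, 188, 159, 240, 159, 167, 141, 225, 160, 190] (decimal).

U+CF1F

Offset 0: leading byte 0xE8 = 11101000 → 3-byte char #1 = E8 99 B2.
Offset 3: leading byte 0xCA = 11001010 → 2-byte char #2 = CA 87.
Offset 5: leading byte 0xE2 = 11100010 → 3-byte char #3 = E2 87 BA.
Offset 8: leading byte 0xEC = 11101100 → 3-byte char #4 = EC BC 9F.
Leading byte 0xEC = 11101100 matches 1110xxxx → 3-byte sequence.
Byte 1: 0xEC = 11101100, payload 1100 (4 bits).
Byte 2: 0xBC = 10111100 (10xxxxxx ✓), payload 111100.
Byte 3: 0x9F = 10011111 (10xxxxxx ✓), payload 011111.
Concatenate: 1100111100011111 = 0xCF1F (16 bits → U+CF1F).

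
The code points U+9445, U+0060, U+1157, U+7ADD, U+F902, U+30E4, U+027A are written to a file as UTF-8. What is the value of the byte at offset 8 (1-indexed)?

0xE7

1-indexed offset 8 is 0-indexed offset 7.
U+9445 → 3-byte form E9 91 85 at offsets 0–2.
U+0060 → 1-byte form 60 at offsets 3–3.
U+1157 → 3-byte form E1 85 97 at offsets 4–6.
U+7ADD → 3-byte form E7 AB 9D at offsets 7–9.
Offset 7 falls in char 4's range; it's byte 1 of E7 AB 9D = 0xE7.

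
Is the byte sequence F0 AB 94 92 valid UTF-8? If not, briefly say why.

Leading byte 0xF0 = 11110000 → 4-byte form.
Continuation bytes 0xAB=10101011, 0x94=10010100, 0x92=10010010 all match 10xxxxxx.
Decoded value 0x2B512 is ≥ 0x10000 (shortest form) and not a surrogate.

valid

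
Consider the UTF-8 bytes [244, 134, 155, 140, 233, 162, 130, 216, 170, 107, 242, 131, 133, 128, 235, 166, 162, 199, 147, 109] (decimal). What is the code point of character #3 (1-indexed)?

Offset 0: leading byte 0xF4 = 11110100 → 4-byte char #1 = F4 86 9B 8C.
Offset 4: leading byte 0xE9 = 11101001 → 3-byte char #2 = E9 A2 82.
Offset 7: leading byte 0xD8 = 11011000 → 2-byte char #3 = D8 AA.
Leading byte 0xD8 = 11011000 matches 110xxxxx → 2-byte sequence.
Byte 1: 0xD8 = 11011000, payload 11000 (5 bits).
Byte 2: 0xAA = 10101010 (10xxxxxx ✓), payload 101010.
Concatenate: 11000101010 = 0x62A (11 bits → U+062A).

U+062A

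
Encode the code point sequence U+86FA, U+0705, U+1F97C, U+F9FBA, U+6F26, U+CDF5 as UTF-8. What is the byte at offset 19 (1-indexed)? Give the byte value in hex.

0xB5

1-indexed offset 19 is 0-indexed offset 18.
U+86FA → 3-byte form E8 9B BA at offsets 0–2.
U+0705 → 2-byte form DC 85 at offsets 3–4.
U+1F97C → 4-byte form F0 9F A5 BC at offsets 5–8.
U+F9FBA → 4-byte form F3 B9 BE BA at offsets 9–12.
U+6F26 → 3-byte form E6 BC A6 at offsets 13–15.
U+CDF5 → 3-byte form EC B7 B5 at offsets 16–18.
Offset 18 falls in char 6's range; it's byte 3 of EC B7 B5 = 0xB5.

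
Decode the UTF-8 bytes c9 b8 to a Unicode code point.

Leading byte 0xC9 = 11001001 matches 110xxxxx → 2-byte sequence.
Byte 1: 0xC9 = 11001001, payload 01001 (5 bits).
Byte 2: 0xB8 = 10111000 (10xxxxxx ✓), payload 111000.
Concatenate: 01001111000 = 0x278 (11 bits → U+0278).

U+0278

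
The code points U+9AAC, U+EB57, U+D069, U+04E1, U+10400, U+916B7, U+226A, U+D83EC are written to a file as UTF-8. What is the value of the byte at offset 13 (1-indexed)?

1-indexed offset 13 is 0-indexed offset 12.
U+9AAC → 3-byte form E9 AA AC at offsets 0–2.
U+EB57 → 3-byte form EE AD 97 at offsets 3–5.
U+D069 → 3-byte form ED 81 A9 at offsets 6–8.
U+04E1 → 2-byte form D3 A1 at offsets 9–10.
U+10400 → 4-byte form F0 90 90 80 at offsets 11–14.
Offset 12 falls in char 5's range; it's byte 2 of F0 90 90 80 = 0x90.

0x90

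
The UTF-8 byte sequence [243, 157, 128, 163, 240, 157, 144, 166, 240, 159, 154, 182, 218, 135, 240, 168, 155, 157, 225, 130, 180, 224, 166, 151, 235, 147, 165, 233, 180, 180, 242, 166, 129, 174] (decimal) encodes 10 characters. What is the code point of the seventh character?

Offset 0: leading byte 0xF3 = 11110011 → 4-byte char #1 = F3 9D 80 A3.
Offset 4: leading byte 0xF0 = 11110000 → 4-byte char #2 = F0 9D 90 A6.
Offset 8: leading byte 0xF0 = 11110000 → 4-byte char #3 = F0 9F 9A B6.
Offset 12: leading byte 0xDA = 11011010 → 2-byte char #4 = DA 87.
Offset 14: leading byte 0xF0 = 11110000 → 4-byte char #5 = F0 A8 9B 9D.
Offset 18: leading byte 0xE1 = 11100001 → 3-byte char #6 = E1 82 B4.
Offset 21: leading byte 0xE0 = 11100000 → 3-byte char #7 = E0 A6 97.
Leading byte 0xE0 = 11100000 matches 1110xxxx → 3-byte sequence.
Byte 1: 0xE0 = 11100000, payload 0000 (4 bits).
Byte 2: 0xA6 = 10100110 (10xxxxxx ✓), payload 100110.
Byte 3: 0x97 = 10010111 (10xxxxxx ✓), payload 010111.
Concatenate: 0000100110010111 = 0x997 (16 bits → U+0997).

U+0997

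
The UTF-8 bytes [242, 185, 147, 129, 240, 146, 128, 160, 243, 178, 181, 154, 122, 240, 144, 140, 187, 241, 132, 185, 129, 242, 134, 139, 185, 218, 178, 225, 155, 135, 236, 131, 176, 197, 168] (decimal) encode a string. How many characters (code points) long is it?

Byte at offset 0: 0xF2 = 11110010 → 4-byte char (#1). Advance 4.
Byte at offset 4: 0xF0 = 11110000 → 4-byte char (#2). Advance 4.
Byte at offset 8: 0xF3 = 11110011 → 4-byte char (#3). Advance 4.
Byte at offset 12: 0x7A = 01111010 → 1-byte char (#4). Advance 1.
Byte at offset 13: 0xF0 = 11110000 → 4-byte char (#5). Advance 4.
Byte at offset 17: 0xF1 = 11110001 → 4-byte char (#6). Advance 4.
Byte at offset 21: 0xF2 = 11110010 → 4-byte char (#7). Advance 4.
Byte at offset 25: 0xDA = 11011010 → 2-byte char (#8). Advance 2.
Byte at offset 27: 0xE1 = 11100001 → 3-byte char (#9). Advance 3.
Byte at offset 30: 0xEC = 11101100 → 3-byte char (#10). Advance 3.
Byte at offset 33: 0xC5 = 11000101 → 2-byte char (#11). Advance 2.
Reached end at offset 35 after 11 code points.

11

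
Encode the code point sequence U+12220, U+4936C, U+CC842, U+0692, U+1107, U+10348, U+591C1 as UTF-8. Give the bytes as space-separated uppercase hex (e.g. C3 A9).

U+12220: 4-byte form → F0 92 88 A0.
U+4936C: 4-byte form → F1 89 8D AC.
U+CC842: 4-byte form → F3 8C A1 82.
U+0692: 2-byte form → DA 92.
U+1107: 3-byte form → E1 84 87.
U+10348: 4-byte form → F0 90 8D 88.
U+591C1: 4-byte form → F1 99 87 81.
Concatenated (25 bytes): F0 92 88 A0 F1 89 8D AC F3 8C A1 82 DA 92 E1 84 87 F0 90 8D 88 F1 99 87 81.

F0 92 88 A0 F1 89 8D AC F3 8C A1 82 DA 92 E1 84 87 F0 90 8D 88 F1 99 87 81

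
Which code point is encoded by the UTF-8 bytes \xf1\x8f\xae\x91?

Leading byte 0xF1 = 11110001 matches 11110xxx → 4-byte sequence.
Byte 1: 0xF1 = 11110001, payload 001 (3 bits).
Byte 2: 0x8F = 10001111 (10xxxxxx ✓), payload 001111.
Byte 3: 0xAE = 10101110 (10xxxxxx ✓), payload 101110.
Byte 4: 0x91 = 10010001 (10xxxxxx ✓), payload 010001.
Concatenate: 001001111101110010001 = 0x4FB91 (21 bits → U+4FB91).

U+4FB91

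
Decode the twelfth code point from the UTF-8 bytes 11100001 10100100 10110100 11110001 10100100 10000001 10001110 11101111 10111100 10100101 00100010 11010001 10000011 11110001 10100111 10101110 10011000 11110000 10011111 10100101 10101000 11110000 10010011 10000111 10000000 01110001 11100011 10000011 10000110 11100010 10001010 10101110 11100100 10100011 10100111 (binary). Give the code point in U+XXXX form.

U+48E7

Offset 0: leading byte 0xE1 = 11100001 → 3-byte char #1 = E1 A4 B4.
Offset 3: leading byte 0xF1 = 11110001 → 4-byte char #2 = F1 A4 81 8E.
Offset 7: leading byte 0xEF = 11101111 → 3-byte char #3 = EF BC A5.
Offset 10: leading byte 0x22 = 00100010 → 1-byte char #4 = 22.
Offset 11: leading byte 0xD1 = 11010001 → 2-byte char #5 = D1 83.
Offset 13: leading byte 0xF1 = 11110001 → 4-byte char #6 = F1 A7 AE 98.
Offset 17: leading byte 0xF0 = 11110000 → 4-byte char #7 = F0 9F A5 A8.
Offset 21: leading byte 0xF0 = 11110000 → 4-byte char #8 = F0 93 87 80.
Offset 25: leading byte 0x71 = 01110001 → 1-byte char #9 = 71.
Offset 26: leading byte 0xE3 = 11100011 → 3-byte char #10 = E3 83 86.
Offset 29: leading byte 0xE2 = 11100010 → 3-byte char #11 = E2 8A AE.
Offset 32: leading byte 0xE4 = 11100100 → 3-byte char #12 = E4 A3 A7.
Leading byte 0xE4 = 11100100 matches 1110xxxx → 3-byte sequence.
Byte 1: 0xE4 = 11100100, payload 0100 (4 bits).
Byte 2: 0xA3 = 10100011 (10xxxxxx ✓), payload 100011.
Byte 3: 0xA7 = 10100111 (10xxxxxx ✓), payload 100111.
Concatenate: 0100100011100111 = 0x48E7 (16 bits → U+48E7).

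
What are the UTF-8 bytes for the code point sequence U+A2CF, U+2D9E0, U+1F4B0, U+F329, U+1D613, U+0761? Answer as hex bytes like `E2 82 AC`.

EA 8B 8F F0 AD A7 A0 F0 9F 92 B0 EF 8C A9 F0 9D 98 93 DD A1

U+A2CF: 3-byte form → EA 8B 8F.
U+2D9E0: 4-byte form → F0 AD A7 A0.
U+1F4B0: 4-byte form → F0 9F 92 B0.
U+F329: 3-byte form → EF 8C A9.
U+1D613: 4-byte form → F0 9D 98 93.
U+0761: 2-byte form → DD A1.
Concatenated (20 bytes): EA 8B 8F F0 AD A7 A0 F0 9F 92 B0 EF 8C A9 F0 9D 98 93 DD A1.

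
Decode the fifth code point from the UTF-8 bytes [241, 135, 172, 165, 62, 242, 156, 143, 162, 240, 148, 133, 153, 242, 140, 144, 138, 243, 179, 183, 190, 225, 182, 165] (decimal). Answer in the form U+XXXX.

U+8C40A

Offset 0: leading byte 0xF1 = 11110001 → 4-byte char #1 = F1 87 AC A5.
Offset 4: leading byte 0x3E = 00111110 → 1-byte char #2 = 3E.
Offset 5: leading byte 0xF2 = 11110010 → 4-byte char #3 = F2 9C 8F A2.
Offset 9: leading byte 0xF0 = 11110000 → 4-byte char #4 = F0 94 85 99.
Offset 13: leading byte 0xF2 = 11110010 → 4-byte char #5 = F2 8C 90 8A.
Leading byte 0xF2 = 11110010 matches 11110xxx → 4-byte sequence.
Byte 1: 0xF2 = 11110010, payload 010 (3 bits).
Byte 2: 0x8C = 10001100 (10xxxxxx ✓), payload 001100.
Byte 3: 0x90 = 10010000 (10xxxxxx ✓), payload 010000.
Byte 4: 0x8A = 10001010 (10xxxxxx ✓), payload 001010.
Concatenate: 010001100010000001010 = 0x8C40A (21 bits → U+8C40A).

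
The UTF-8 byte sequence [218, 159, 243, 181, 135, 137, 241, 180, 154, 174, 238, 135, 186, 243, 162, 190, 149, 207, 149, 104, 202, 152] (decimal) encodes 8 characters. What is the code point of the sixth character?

U+03D5

Offset 0: leading byte 0xDA = 11011010 → 2-byte char #1 = DA 9F.
Offset 2: leading byte 0xF3 = 11110011 → 4-byte char #2 = F3 B5 87 89.
Offset 6: leading byte 0xF1 = 11110001 → 4-byte char #3 = F1 B4 9A AE.
Offset 10: leading byte 0xEE = 11101110 → 3-byte char #4 = EE 87 BA.
Offset 13: leading byte 0xF3 = 11110011 → 4-byte char #5 = F3 A2 BE 95.
Offset 17: leading byte 0xCF = 11001111 → 2-byte char #6 = CF 95.
Leading byte 0xCF = 11001111 matches 110xxxxx → 2-byte sequence.
Byte 1: 0xCF = 11001111, payload 01111 (5 bits).
Byte 2: 0x95 = 10010101 (10xxxxxx ✓), payload 010101.
Concatenate: 01111010101 = 0x3D5 (11 bits → U+03D5).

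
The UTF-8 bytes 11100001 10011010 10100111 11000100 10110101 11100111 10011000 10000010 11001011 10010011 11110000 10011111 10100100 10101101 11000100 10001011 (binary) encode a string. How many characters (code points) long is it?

Byte at offset 0: 0xE1 = 11100001 → 3-byte char (#1). Advance 3.
Byte at offset 3: 0xC4 = 11000100 → 2-byte char (#2). Advance 2.
Byte at offset 5: 0xE7 = 11100111 → 3-byte char (#3). Advance 3.
Byte at offset 8: 0xCB = 11001011 → 2-byte char (#4). Advance 2.
Byte at offset 10: 0xF0 = 11110000 → 4-byte char (#5). Advance 4.
Byte at offset 14: 0xC4 = 11000100 → 2-byte char (#6). Advance 2.
Reached end at offset 16 after 6 code points.

6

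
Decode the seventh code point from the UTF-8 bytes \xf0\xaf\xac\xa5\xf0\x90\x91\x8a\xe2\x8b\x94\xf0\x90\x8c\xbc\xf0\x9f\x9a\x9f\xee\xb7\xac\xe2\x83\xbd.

Offset 0: leading byte 0xF0 = 11110000 → 4-byte char #1 = F0 AF AC A5.
Offset 4: leading byte 0xF0 = 11110000 → 4-byte char #2 = F0 90 91 8A.
Offset 8: leading byte 0xE2 = 11100010 → 3-byte char #3 = E2 8B 94.
Offset 11: leading byte 0xF0 = 11110000 → 4-byte char #4 = F0 90 8C BC.
Offset 15: leading byte 0xF0 = 11110000 → 4-byte char #5 = F0 9F 9A 9F.
Offset 19: leading byte 0xEE = 11101110 → 3-byte char #6 = EE B7 AC.
Offset 22: leading byte 0xE2 = 11100010 → 3-byte char #7 = E2 83 BD.
Leading byte 0xE2 = 11100010 matches 1110xxxx → 3-byte sequence.
Byte 1: 0xE2 = 11100010, payload 0010 (4 bits).
Byte 2: 0x83 = 10000011 (10xxxxxx ✓), payload 000011.
Byte 3: 0xBD = 10111101 (10xxxxxx ✓), payload 111101.
Concatenate: 0010000011111101 = 0x20FD (16 bits → U+20FD).

U+20FD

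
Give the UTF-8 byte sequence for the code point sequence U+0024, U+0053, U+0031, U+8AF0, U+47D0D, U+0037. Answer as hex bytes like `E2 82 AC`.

24 53 31 E8 AB B0 F1 87 B4 8D 37

U+0024: 1-byte form → 24.
U+0053: 1-byte form → 53.
U+0031: 1-byte form → 31.
U+8AF0: 3-byte form → E8 AB B0.
U+47D0D: 4-byte form → F1 87 B4 8D.
U+0037: 1-byte form → 37.
Concatenated (11 bytes): 24 53 31 E8 AB B0 F1 87 B4 8D 37.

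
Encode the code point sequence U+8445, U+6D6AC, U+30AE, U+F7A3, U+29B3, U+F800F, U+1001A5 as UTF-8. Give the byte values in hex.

E8 91 85 F1 AD 9A AC E3 82 AE EF 9E A3 E2 A6 B3 F3 B8 80 8F F4 80 86 A5

U+8445: 3-byte form → E8 91 85.
U+6D6AC: 4-byte form → F1 AD 9A AC.
U+30AE: 3-byte form → E3 82 AE.
U+F7A3: 3-byte form → EF 9E A3.
U+29B3: 3-byte form → E2 A6 B3.
U+F800F: 4-byte form → F3 B8 80 8F.
U+1001A5: 4-byte form → F4 80 86 A5.
Concatenated (24 bytes): E8 91 85 F1 AD 9A AC E3 82 AE EF 9E A3 E2 A6 B3 F3 B8 80 8F F4 80 86 A5.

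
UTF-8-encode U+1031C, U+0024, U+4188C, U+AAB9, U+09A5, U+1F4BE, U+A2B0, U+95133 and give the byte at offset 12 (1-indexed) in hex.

1-indexed offset 12 is 0-indexed offset 11.
U+1031C → 4-byte form F0 90 8C 9C at offsets 0–3.
U+0024 → 1-byte form 24 at offsets 4–4.
U+4188C → 4-byte form F1 81 A2 8C at offsets 5–8.
U+AAB9 → 3-byte form EA AA B9 at offsets 9–11.
Offset 11 falls in char 4's range; it's byte 3 of EA AA B9 = 0xB9.

0xB9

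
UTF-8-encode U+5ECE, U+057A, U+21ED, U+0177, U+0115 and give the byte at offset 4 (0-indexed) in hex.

0xBA

U+5ECE → 3-byte form E5 BB 8E at offsets 0–2.
U+057A → 2-byte form D5 BA at offsets 3–4.
Offset 4 falls in char 2's range; it's byte 2 of D5 BA = 0xBA.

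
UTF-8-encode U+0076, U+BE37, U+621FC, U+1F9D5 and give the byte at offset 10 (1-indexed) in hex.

1-indexed offset 10 is 0-indexed offset 9.
U+0076 → 1-byte form 76 at offsets 0–0.
U+BE37 → 3-byte form EB B8 B7 at offsets 1–3.
U+621FC → 4-byte form F1 A2 87 BC at offsets 4–7.
U+1F9D5 → 4-byte form F0 9F A7 95 at offsets 8–11.
Offset 9 falls in char 4's range; it's byte 2 of F0 9F A7 95 = 0x9F.

0x9F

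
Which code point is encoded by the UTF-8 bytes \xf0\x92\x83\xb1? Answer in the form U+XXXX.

U+120F1

Leading byte 0xF0 = 11110000 matches 11110xxx → 4-byte sequence.
Byte 1: 0xF0 = 11110000, payload 000 (3 bits).
Byte 2: 0x92 = 10010010 (10xxxxxx ✓), payload 010010.
Byte 3: 0x83 = 10000011 (10xxxxxx ✓), payload 000011.
Byte 4: 0xB1 = 10110001 (10xxxxxx ✓), payload 110001.
Concatenate: 000010010000011110001 = 0x120F1 (21 bits → U+120F1).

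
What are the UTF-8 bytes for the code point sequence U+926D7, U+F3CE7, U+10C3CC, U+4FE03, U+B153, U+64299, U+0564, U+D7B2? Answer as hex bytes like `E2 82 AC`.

U+926D7: 4-byte form → F2 92 9B 97.
U+F3CE7: 4-byte form → F3 B3 B3 A7.
U+10C3CC: 4-byte form → F4 8C 8F 8C.
U+4FE03: 4-byte form → F1 8F B8 83.
U+B153: 3-byte form → EB 85 93.
U+64299: 4-byte form → F1 A4 8A 99.
U+0564: 2-byte form → D5 A4.
U+D7B2: 3-byte form → ED 9E B2.
Concatenated (28 bytes): F2 92 9B 97 F3 B3 B3 A7 F4 8C 8F 8C F1 8F B8 83 EB 85 93 F1 A4 8A 99 D5 A4 ED 9E B2.

F2 92 9B 97 F3 B3 B3 A7 F4 8C 8F 8C F1 8F B8 83 EB 85 93 F1 A4 8A 99 D5 A4 ED 9E B2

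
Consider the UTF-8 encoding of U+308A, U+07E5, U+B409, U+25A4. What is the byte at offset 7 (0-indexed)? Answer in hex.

0x89

U+308A → 3-byte form E3 82 8A at offsets 0–2.
U+07E5 → 2-byte form DF A5 at offsets 3–4.
U+B409 → 3-byte form EB 90 89 at offsets 5–7.
Offset 7 falls in char 3's range; it's byte 3 of EB 90 89 = 0x89.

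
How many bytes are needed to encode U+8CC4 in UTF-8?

U+8CC4 = 0x8CC4. UTF-8 uses 1 byte below 0x80, 2 below 0x800, 3 below 0x10000, 4 up to 0x10FFFF. 0x8CC4 is in U+0800–U+FFFF → 3 bytes.

3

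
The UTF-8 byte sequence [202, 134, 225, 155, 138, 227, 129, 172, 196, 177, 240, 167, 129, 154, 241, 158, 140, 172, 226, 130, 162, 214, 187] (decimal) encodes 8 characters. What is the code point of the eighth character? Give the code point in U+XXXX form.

U+05BB

Offset 0: leading byte 0xCA = 11001010 → 2-byte char #1 = CA 86.
Offset 2: leading byte 0xE1 = 11100001 → 3-byte char #2 = E1 9B 8A.
Offset 5: leading byte 0xE3 = 11100011 → 3-byte char #3 = E3 81 AC.
Offset 8: leading byte 0xC4 = 11000100 → 2-byte char #4 = C4 B1.
Offset 10: leading byte 0xF0 = 11110000 → 4-byte char #5 = F0 A7 81 9A.
Offset 14: leading byte 0xF1 = 11110001 → 4-byte char #6 = F1 9E 8C AC.
Offset 18: leading byte 0xE2 = 11100010 → 3-byte char #7 = E2 82 A2.
Offset 21: leading byte 0xD6 = 11010110 → 2-byte char #8 = D6 BB.
Leading byte 0xD6 = 11010110 matches 110xxxxx → 2-byte sequence.
Byte 1: 0xD6 = 11010110, payload 10110 (5 bits).
Byte 2: 0xBB = 10111011 (10xxxxxx ✓), payload 111011.
Concatenate: 10110111011 = 0x5BB (11 bits → U+05BB).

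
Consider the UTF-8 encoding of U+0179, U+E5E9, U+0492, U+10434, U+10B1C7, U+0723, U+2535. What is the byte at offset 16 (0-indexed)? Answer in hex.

U+0179 → 2-byte form C5 B9 at offsets 0–1.
U+E5E9 → 3-byte form EE 97 A9 at offsets 2–4.
U+0492 → 2-byte form D2 92 at offsets 5–6.
U+10434 → 4-byte form F0 90 90 B4 at offsets 7–10.
U+10B1C7 → 4-byte form F4 8B 87 87 at offsets 11–14.
U+0723 → 2-byte form DC A3 at offsets 15–16.
Offset 16 falls in char 6's range; it's byte 2 of DC A3 = 0xA3.

0xA3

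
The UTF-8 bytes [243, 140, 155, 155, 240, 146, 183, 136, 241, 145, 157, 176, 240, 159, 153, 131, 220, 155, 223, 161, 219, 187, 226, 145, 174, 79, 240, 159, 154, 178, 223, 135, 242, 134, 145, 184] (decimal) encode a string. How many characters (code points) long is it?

12

Byte at offset 0: 0xF3 = 11110011 → 4-byte char (#1). Advance 4.
Byte at offset 4: 0xF0 = 11110000 → 4-byte char (#2). Advance 4.
Byte at offset 8: 0xF1 = 11110001 → 4-byte char (#3). Advance 4.
Byte at offset 12: 0xF0 = 11110000 → 4-byte char (#4). Advance 4.
Byte at offset 16: 0xDC = 11011100 → 2-byte char (#5). Advance 2.
Byte at offset 18: 0xDF = 11011111 → 2-byte char (#6). Advance 2.
Byte at offset 20: 0xDB = 11011011 → 2-byte char (#7). Advance 2.
Byte at offset 22: 0xE2 = 11100010 → 3-byte char (#8). Advance 3.
Byte at offset 25: 0x4F = 01001111 → 1-byte char (#9). Advance 1.
Byte at offset 26: 0xF0 = 11110000 → 4-byte char (#10). Advance 4.
Byte at offset 30: 0xDF = 11011111 → 2-byte char (#11). Advance 2.
Byte at offset 32: 0xF2 = 11110010 → 4-byte char (#12). Advance 4.
Reached end at offset 36 after 12 code points.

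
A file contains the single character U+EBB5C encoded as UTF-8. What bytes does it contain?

U+EBB5C = 0xEBB5C = 965468 decimal. In range U+10000–U+10FFFF → 4-byte form: 11110xxx 10xxxxxx 10xxxxxx 10xxxxxx.
Binary (21 bits): 011101011101101011100.
Split 3+6+6+6: 011 | 101011 | 101101 | 011100.
Byte 1: 11110011 = 0xF3.
Byte 2: 10101011 = 0xAB.
Byte 3: 10101101 = 0xAD.
Byte 4: 10011100 = 0x9C.

F3 AB AD 9C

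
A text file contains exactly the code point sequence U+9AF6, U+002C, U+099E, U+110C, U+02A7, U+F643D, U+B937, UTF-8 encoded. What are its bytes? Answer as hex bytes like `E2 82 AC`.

U+9AF6: 3-byte form → E9 AB B6.
U+002C: 1-byte form → 2C.
U+099E: 3-byte form → E0 A6 9E.
U+110C: 3-byte form → E1 84 8C.
U+02A7: 2-byte form → CA A7.
U+F643D: 4-byte form → F3 B6 90 BD.
U+B937: 3-byte form → EB A4 B7.
Concatenated (19 bytes): E9 AB B6 2C E0 A6 9E E1 84 8C CA A7 F3 B6 90 BD EB A4 B7.

E9 AB B6 2C E0 A6 9E E1 84 8C CA A7 F3 B6 90 BD EB A4 B7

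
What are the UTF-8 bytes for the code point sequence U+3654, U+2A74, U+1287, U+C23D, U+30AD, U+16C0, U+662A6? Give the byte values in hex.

U+3654: 3-byte form → E3 99 94.
U+2A74: 3-byte form → E2 A9 B4.
U+1287: 3-byte form → E1 8A 87.
U+C23D: 3-byte form → EC 88 BD.
U+30AD: 3-byte form → E3 82 AD.
U+16C0: 3-byte form → E1 9B 80.
U+662A6: 4-byte form → F1 A6 8A A6.
Concatenated (22 bytes): E3 99 94 E2 A9 B4 E1 8A 87 EC 88 BD E3 82 AD E1 9B 80 F1 A6 8A A6.

E3 99 94 E2 A9 B4 E1 8A 87 EC 88 BD E3 82 AD E1 9B 80 F1 A6 8A A6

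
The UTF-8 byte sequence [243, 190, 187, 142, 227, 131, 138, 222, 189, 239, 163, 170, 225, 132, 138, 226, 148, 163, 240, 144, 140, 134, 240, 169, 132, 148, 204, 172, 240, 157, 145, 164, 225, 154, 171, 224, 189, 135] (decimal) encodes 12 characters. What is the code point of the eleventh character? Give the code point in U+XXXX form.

U+16AB

Offset 0: leading byte 0xF3 = 11110011 → 4-byte char #1 = F3 BE BB 8E.
Offset 4: leading byte 0xE3 = 11100011 → 3-byte char #2 = E3 83 8A.
Offset 7: leading byte 0xDE = 11011110 → 2-byte char #3 = DE BD.
Offset 9: leading byte 0xEF = 11101111 → 3-byte char #4 = EF A3 AA.
Offset 12: leading byte 0xE1 = 11100001 → 3-byte char #5 = E1 84 8A.
Offset 15: leading byte 0xE2 = 11100010 → 3-byte char #6 = E2 94 A3.
Offset 18: leading byte 0xF0 = 11110000 → 4-byte char #7 = F0 90 8C 86.
Offset 22: leading byte 0xF0 = 11110000 → 4-byte char #8 = F0 A9 84 94.
Offset 26: leading byte 0xCC = 11001100 → 2-byte char #9 = CC AC.
Offset 28: leading byte 0xF0 = 11110000 → 4-byte char #10 = F0 9D 91 A4.
Offset 32: leading byte 0xE1 = 11100001 → 3-byte char #11 = E1 9A AB.
Leading byte 0xE1 = 11100001 matches 1110xxxx → 3-byte sequence.
Byte 1: 0xE1 = 11100001, payload 0001 (4 bits).
Byte 2: 0x9A = 10011010 (10xxxxxx ✓), payload 011010.
Byte 3: 0xAB = 10101011 (10xxxxxx ✓), payload 101011.
Concatenate: 0001011010101011 = 0x16AB (16 bits → U+16AB).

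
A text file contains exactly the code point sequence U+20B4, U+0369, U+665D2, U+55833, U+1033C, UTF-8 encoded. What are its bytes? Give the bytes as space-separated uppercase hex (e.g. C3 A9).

U+20B4: 3-byte form → E2 82 B4.
U+0369: 2-byte form → CD A9.
U+665D2: 4-byte form → F1 A6 97 92.
U+55833: 4-byte form → F1 95 A0 B3.
U+1033C: 4-byte form → F0 90 8C BC.
Concatenated (17 bytes): E2 82 B4 CD A9 F1 A6 97 92 F1 95 A0 B3 F0 90 8C BC.

E2 82 B4 CD A9 F1 A6 97 92 F1 95 A0 B3 F0 90 8C BC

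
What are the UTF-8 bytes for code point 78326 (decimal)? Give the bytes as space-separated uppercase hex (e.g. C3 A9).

U+131F6 = 0x131F6 = 78326 decimal. In range U+10000–U+10FFFF → 4-byte form: 11110xxx 10xxxxxx 10xxxxxx 10xxxxxx.
Binary (21 bits): 000010011000111110110.
Split 3+6+6+6: 000 | 010011 | 000111 | 110110.
Byte 1: 11110000 = 0xF0.
Byte 2: 10010011 = 0x93.
Byte 3: 10000111 = 0x87.
Byte 4: 10110110 = 0xB6.

F0 93 87 B6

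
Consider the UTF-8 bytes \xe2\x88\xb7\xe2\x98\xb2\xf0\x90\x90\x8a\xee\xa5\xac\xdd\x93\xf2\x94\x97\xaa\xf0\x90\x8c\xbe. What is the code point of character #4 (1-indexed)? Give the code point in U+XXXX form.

U+E96C

Offset 0: leading byte 0xE2 = 11100010 → 3-byte char #1 = E2 88 B7.
Offset 3: leading byte 0xE2 = 11100010 → 3-byte char #2 = E2 98 B2.
Offset 6: leading byte 0xF0 = 11110000 → 4-byte char #3 = F0 90 90 8A.
Offset 10: leading byte 0xEE = 11101110 → 3-byte char #4 = EE A5 AC.
Leading byte 0xEE = 11101110 matches 1110xxxx → 3-byte sequence.
Byte 1: 0xEE = 11101110, payload 1110 (4 bits).
Byte 2: 0xA5 = 10100101 (10xxxxxx ✓), payload 100101.
Byte 3: 0xAC = 10101100 (10xxxxxx ✓), payload 101100.
Concatenate: 1110100101101100 = 0xE96C (16 bits → U+E96C).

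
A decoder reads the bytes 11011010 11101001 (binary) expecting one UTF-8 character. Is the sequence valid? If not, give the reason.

invalid (non-continuation byte where continuation expected)

Leading byte 0xDA = 11011010 → 2-byte form.
Byte 2 is 0xE9 = 11101001, which is not 10xxxxxx — expected a continuation byte.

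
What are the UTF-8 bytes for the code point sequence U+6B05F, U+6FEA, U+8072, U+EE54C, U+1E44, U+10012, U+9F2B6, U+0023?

U+6B05F: 4-byte form → F1 AB 81 9F.
U+6FEA: 3-byte form → E6 BF AA.
U+8072: 3-byte form → E8 81 B2.
U+EE54C: 4-byte form → F3 AE 95 8C.
U+1E44: 3-byte form → E1 B9 84.
U+10012: 4-byte form → F0 90 80 92.
U+9F2B6: 4-byte form → F2 9F 8A B6.
U+0023: 1-byte form → 23.
Concatenated (26 bytes): F1 AB 81 9F E6 BF AA E8 81 B2 F3 AE 95 8C E1 B9 84 F0 90 80 92 F2 9F 8A B6 23.

F1 AB 81 9F E6 BF AA E8 81 B2 F3 AE 95 8C E1 B9 84 F0 90 80 92 F2 9F 8A B6 23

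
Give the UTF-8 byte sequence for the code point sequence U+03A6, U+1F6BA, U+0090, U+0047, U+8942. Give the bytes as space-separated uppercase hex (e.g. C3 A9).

U+03A6: 2-byte form → CE A6.
U+1F6BA: 4-byte form → F0 9F 9A BA.
U+0090: 2-byte form → C2 90.
U+0047: 1-byte form → 47.
U+8942: 3-byte form → E8 A5 82.
Concatenated (12 bytes): CE A6 F0 9F 9A BA C2 90 47 E8 A5 82.

CE A6 F0 9F 9A BA C2 90 47 E8 A5 82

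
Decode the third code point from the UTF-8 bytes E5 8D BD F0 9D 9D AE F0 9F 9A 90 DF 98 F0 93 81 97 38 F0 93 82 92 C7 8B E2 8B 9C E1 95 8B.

U+1F690

Offset 0: leading byte 0xE5 = 11100101 → 3-byte char #1 = E5 8D BD.
Offset 3: leading byte 0xF0 = 11110000 → 4-byte char #2 = F0 9D 9D AE.
Offset 7: leading byte 0xF0 = 11110000 → 4-byte char #3 = F0 9F 9A 90.
Leading byte 0xF0 = 11110000 matches 11110xxx → 4-byte sequence.
Byte 1: 0xF0 = 11110000, payload 000 (3 bits).
Byte 2: 0x9F = 10011111 (10xxxxxx ✓), payload 011111.
Byte 3: 0x9A = 10011010 (10xxxxxx ✓), payload 011010.
Byte 4: 0x90 = 10010000 (10xxxxxx ✓), payload 010000.
Concatenate: 000011111011010010000 = 0x1F690 (21 bits → U+1F690).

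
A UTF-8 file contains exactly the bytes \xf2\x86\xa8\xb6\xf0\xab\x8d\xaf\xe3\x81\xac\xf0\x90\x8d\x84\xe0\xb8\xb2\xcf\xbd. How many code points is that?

Byte at offset 0: 0xF2 = 11110010 → 4-byte char (#1). Advance 4.
Byte at offset 4: 0xF0 = 11110000 → 4-byte char (#2). Advance 4.
Byte at offset 8: 0xE3 = 11100011 → 3-byte char (#3). Advance 3.
Byte at offset 11: 0xF0 = 11110000 → 4-byte char (#4). Advance 4.
Byte at offset 15: 0xE0 = 11100000 → 3-byte char (#5). Advance 3.
Byte at offset 18: 0xCF = 11001111 → 2-byte char (#6). Advance 2.
Reached end at offset 20 after 6 code points.

6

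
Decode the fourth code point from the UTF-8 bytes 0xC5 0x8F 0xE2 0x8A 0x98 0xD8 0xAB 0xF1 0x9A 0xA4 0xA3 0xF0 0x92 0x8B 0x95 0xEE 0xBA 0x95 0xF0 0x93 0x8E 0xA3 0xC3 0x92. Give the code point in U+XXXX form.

U+5A923

Offset 0: leading byte 0xC5 = 11000101 → 2-byte char #1 = C5 8F.
Offset 2: leading byte 0xE2 = 11100010 → 3-byte char #2 = E2 8A 98.
Offset 5: leading byte 0xD8 = 11011000 → 2-byte char #3 = D8 AB.
Offset 7: leading byte 0xF1 = 11110001 → 4-byte char #4 = F1 9A A4 A3.
Leading byte 0xF1 = 11110001 matches 11110xxx → 4-byte sequence.
Byte 1: 0xF1 = 11110001, payload 001 (3 bits).
Byte 2: 0x9A = 10011010 (10xxxxxx ✓), payload 011010.
Byte 3: 0xA4 = 10100100 (10xxxxxx ✓), payload 100100.
Byte 4: 0xA3 = 10100011 (10xxxxxx ✓), payload 100011.
Concatenate: 001011010100100100011 = 0x5A923 (21 bits → U+5A923).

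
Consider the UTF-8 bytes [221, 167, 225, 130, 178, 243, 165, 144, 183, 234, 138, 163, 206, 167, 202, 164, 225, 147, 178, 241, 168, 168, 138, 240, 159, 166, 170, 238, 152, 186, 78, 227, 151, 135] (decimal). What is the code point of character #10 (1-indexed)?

Offset 0: leading byte 0xDD = 11011101 → 2-byte char #1 = DD A7.
Offset 2: leading byte 0xE1 = 11100001 → 3-byte char #2 = E1 82 B2.
Offset 5: leading byte 0xF3 = 11110011 → 4-byte char #3 = F3 A5 90 B7.
Offset 9: leading byte 0xEA = 11101010 → 3-byte char #4 = EA 8A A3.
Offset 12: leading byte 0xCE = 11001110 → 2-byte char #5 = CE A7.
Offset 14: leading byte 0xCA = 11001010 → 2-byte char #6 = CA A4.
Offset 16: leading byte 0xE1 = 11100001 → 3-byte char #7 = E1 93 B2.
Offset 19: leading byte 0xF1 = 11110001 → 4-byte char #8 = F1 A8 A8 8A.
Offset 23: leading byte 0xF0 = 11110000 → 4-byte char #9 = F0 9F A6 AA.
Offset 27: leading byte 0xEE = 11101110 → 3-byte char #10 = EE 98 BA.
Leading byte 0xEE = 11101110 matches 1110xxxx → 3-byte sequence.
Byte 1: 0xEE = 11101110, payload 1110 (4 bits).
Byte 2: 0x98 = 10011000 (10xxxxxx ✓), payload 011000.
Byte 3: 0xBA = 10111010 (10xxxxxx ✓), payload 111010.
Concatenate: 1110011000111010 = 0xE63A (16 bits → U+E63A).

U+E63A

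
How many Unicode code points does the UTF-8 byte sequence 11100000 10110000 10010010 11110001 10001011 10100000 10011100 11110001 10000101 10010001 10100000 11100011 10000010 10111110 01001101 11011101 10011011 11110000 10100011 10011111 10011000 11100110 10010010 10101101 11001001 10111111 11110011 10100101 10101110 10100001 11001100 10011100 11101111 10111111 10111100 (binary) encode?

Byte at offset 0: 0xE0 = 11100000 → 3-byte char (#1). Advance 3.
Byte at offset 3: 0xF1 = 11110001 → 4-byte char (#2). Advance 4.
Byte at offset 7: 0xF1 = 11110001 → 4-byte char (#3). Advance 4.
Byte at offset 11: 0xE3 = 11100011 → 3-byte char (#4). Advance 3.
Byte at offset 14: 0x4D = 01001101 → 1-byte char (#5). Advance 1.
Byte at offset 15: 0xDD = 11011101 → 2-byte char (#6). Advance 2.
Byte at offset 17: 0xF0 = 11110000 → 4-byte char (#7). Advance 4.
Byte at offset 21: 0xE6 = 11100110 → 3-byte char (#8). Advance 3.
Byte at offset 24: 0xC9 = 11001001 → 2-byte char (#9). Advance 2.
Byte at offset 26: 0xF3 = 11110011 → 4-byte char (#10). Advance 4.
Byte at offset 30: 0xCC = 11001100 → 2-byte char (#11). Advance 2.
Byte at offset 32: 0xEF = 11101111 → 3-byte char (#12). Advance 3.
Reached end at offset 35 after 12 code points.

12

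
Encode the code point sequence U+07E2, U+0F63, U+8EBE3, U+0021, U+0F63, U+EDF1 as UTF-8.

DF A2 E0 BD A3 F2 8E AF A3 21 E0 BD A3 EE B7 B1

U+07E2: 2-byte form → DF A2.
U+0F63: 3-byte form → E0 BD A3.
U+8EBE3: 4-byte form → F2 8E AF A3.
U+0021: 1-byte form → 21.
U+0F63: 3-byte form → E0 BD A3.
U+EDF1: 3-byte form → EE B7 B1.
Concatenated (16 bytes): DF A2 E0 BD A3 F2 8E AF A3 21 E0 BD A3 EE B7 B1.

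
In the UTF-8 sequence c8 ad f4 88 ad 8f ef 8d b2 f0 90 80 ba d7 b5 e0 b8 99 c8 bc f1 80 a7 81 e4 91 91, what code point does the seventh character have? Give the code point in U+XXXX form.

U+023C

Offset 0: leading byte 0xC8 = 11001000 → 2-byte char #1 = C8 AD.
Offset 2: leading byte 0xF4 = 11110100 → 4-byte char #2 = F4 88 AD 8F.
Offset 6: leading byte 0xEF = 11101111 → 3-byte char #3 = EF 8D B2.
Offset 9: leading byte 0xF0 = 11110000 → 4-byte char #4 = F0 90 80 BA.
Offset 13: leading byte 0xD7 = 11010111 → 2-byte char #5 = D7 B5.
Offset 15: leading byte 0xE0 = 11100000 → 3-byte char #6 = E0 B8 99.
Offset 18: leading byte 0xC8 = 11001000 → 2-byte char #7 = C8 BC.
Leading byte 0xC8 = 11001000 matches 110xxxxx → 2-byte sequence.
Byte 1: 0xC8 = 11001000, payload 01000 (5 bits).
Byte 2: 0xBC = 10111100 (10xxxxxx ✓), payload 111100.
Concatenate: 01000111100 = 0x23C (11 bits → U+023C).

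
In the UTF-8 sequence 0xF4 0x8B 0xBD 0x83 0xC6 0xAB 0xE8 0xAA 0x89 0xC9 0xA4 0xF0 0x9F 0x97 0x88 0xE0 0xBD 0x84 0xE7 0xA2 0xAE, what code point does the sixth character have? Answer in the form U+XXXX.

U+0F44

Offset 0: leading byte 0xF4 = 11110100 → 4-byte char #1 = F4 8B BD 83.
Offset 4: leading byte 0xC6 = 11000110 → 2-byte char #2 = C6 AB.
Offset 6: leading byte 0xE8 = 11101000 → 3-byte char #3 = E8 AA 89.
Offset 9: leading byte 0xC9 = 11001001 → 2-byte char #4 = C9 A4.
Offset 11: leading byte 0xF0 = 11110000 → 4-byte char #5 = F0 9F 97 88.
Offset 15: leading byte 0xE0 = 11100000 → 3-byte char #6 = E0 BD 84.
Leading byte 0xE0 = 11100000 matches 1110xxxx → 3-byte sequence.
Byte 1: 0xE0 = 11100000, payload 0000 (4 bits).
Byte 2: 0xBD = 10111101 (10xxxxxx ✓), payload 111101.
Byte 3: 0x84 = 10000100 (10xxxxxx ✓), payload 000100.
Concatenate: 0000111101000100 = 0xF44 (16 bits → U+0F44).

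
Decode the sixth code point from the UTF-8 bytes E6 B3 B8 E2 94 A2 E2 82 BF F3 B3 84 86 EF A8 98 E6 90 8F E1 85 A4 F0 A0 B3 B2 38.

Offset 0: leading byte 0xE6 = 11100110 → 3-byte char #1 = E6 B3 B8.
Offset 3: leading byte 0xE2 = 11100010 → 3-byte char #2 = E2 94 A2.
Offset 6: leading byte 0xE2 = 11100010 → 3-byte char #3 = E2 82 BF.
Offset 9: leading byte 0xF3 = 11110011 → 4-byte char #4 = F3 B3 84 86.
Offset 13: leading byte 0xEF = 11101111 → 3-byte char #5 = EF A8 98.
Offset 16: leading byte 0xE6 = 11100110 → 3-byte char #6 = E6 90 8F.
Leading byte 0xE6 = 11100110 matches 1110xxxx → 3-byte sequence.
Byte 1: 0xE6 = 11100110, payload 0110 (4 bits).
Byte 2: 0x90 = 10010000 (10xxxxxx ✓), payload 010000.
Byte 3: 0x8F = 10001111 (10xxxxxx ✓), payload 001111.
Concatenate: 0110010000001111 = 0x640F (16 bits → U+640F).

U+640F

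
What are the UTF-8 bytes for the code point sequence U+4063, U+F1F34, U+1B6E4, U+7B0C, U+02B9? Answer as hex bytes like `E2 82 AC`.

E4 81 A3 F3 B1 BC B4 F0 9B 9B A4 E7 AC 8C CA B9

U+4063: 3-byte form → E4 81 A3.
U+F1F34: 4-byte form → F3 B1 BC B4.
U+1B6E4: 4-byte form → F0 9B 9B A4.
U+7B0C: 3-byte form → E7 AC 8C.
U+02B9: 2-byte form → CA B9.
Concatenated (16 bytes): E4 81 A3 F3 B1 BC B4 F0 9B 9B A4 E7 AC 8C CA B9.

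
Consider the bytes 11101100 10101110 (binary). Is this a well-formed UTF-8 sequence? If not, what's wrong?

invalid (sequence truncated)

Leading byte 0xEC = 11101100 → 3-byte form, but only 2 bytes are present.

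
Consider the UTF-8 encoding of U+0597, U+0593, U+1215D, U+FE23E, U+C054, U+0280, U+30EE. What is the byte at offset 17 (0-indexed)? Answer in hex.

U+0597 → 2-byte form D6 97 at offsets 0–1.
U+0593 → 2-byte form D6 93 at offsets 2–3.
U+1215D → 4-byte form F0 92 85 9D at offsets 4–7.
U+FE23E → 4-byte form F3 BE 88 BE at offsets 8–11.
U+C054 → 3-byte form EC 81 94 at offsets 12–14.
U+0280 → 2-byte form CA 80 at offsets 15–16.
U+30EE → 3-byte form E3 83 AE at offsets 17–19.
Offset 17 falls in char 7's range; it's byte 1 of E3 83 AE = 0xE3.

0xE3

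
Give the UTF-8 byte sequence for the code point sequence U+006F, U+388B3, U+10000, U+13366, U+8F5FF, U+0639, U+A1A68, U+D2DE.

6F F0 B8 A2 B3 F0 90 80 80 F0 93 8D A6 F2 8F 97 BF D8 B9 F2 A1 A9 A8 ED 8B 9E

U+006F: 1-byte form → 6F.
U+388B3: 4-byte form → F0 B8 A2 B3.
U+10000: 4-byte form → F0 90 80 80.
U+13366: 4-byte form → F0 93 8D A6.
U+8F5FF: 4-byte form → F2 8F 97 BF.
U+0639: 2-byte form → D8 B9.
U+A1A68: 4-byte form → F2 A1 A9 A8.
U+D2DE: 3-byte form → ED 8B 9E.
Concatenated (26 bytes): 6F F0 B8 A2 B3 F0 90 80 80 F0 93 8D A6 F2 8F 97 BF D8 B9 F2 A1 A9 A8 ED 8B 9E.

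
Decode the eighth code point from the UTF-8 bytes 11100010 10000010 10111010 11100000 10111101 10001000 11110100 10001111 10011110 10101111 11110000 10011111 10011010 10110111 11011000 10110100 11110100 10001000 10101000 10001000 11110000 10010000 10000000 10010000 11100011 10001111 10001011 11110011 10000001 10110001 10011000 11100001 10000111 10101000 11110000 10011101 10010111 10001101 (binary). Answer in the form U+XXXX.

U+33CB

Offset 0: leading byte 0xE2 = 11100010 → 3-byte char #1 = E2 82 BA.
Offset 3: leading byte 0xE0 = 11100000 → 3-byte char #2 = E0 BD 88.
Offset 6: leading byte 0xF4 = 11110100 → 4-byte char #3 = F4 8F 9E AF.
Offset 10: leading byte 0xF0 = 11110000 → 4-byte char #4 = F0 9F 9A B7.
Offset 14: leading byte 0xD8 = 11011000 → 2-byte char #5 = D8 B4.
Offset 16: leading byte 0xF4 = 11110100 → 4-byte char #6 = F4 88 A8 88.
Offset 20: leading byte 0xF0 = 11110000 → 4-byte char #7 = F0 90 80 90.
Offset 24: leading byte 0xE3 = 11100011 → 3-byte char #8 = E3 8F 8B.
Leading byte 0xE3 = 11100011 matches 1110xxxx → 3-byte sequence.
Byte 1: 0xE3 = 11100011, payload 0011 (4 bits).
Byte 2: 0x8F = 10001111 (10xxxxxx ✓), payload 001111.
Byte 3: 0x8B = 10001011 (10xxxxxx ✓), payload 001011.
Concatenate: 0011001111001011 = 0x33CB (16 bits → U+33CB).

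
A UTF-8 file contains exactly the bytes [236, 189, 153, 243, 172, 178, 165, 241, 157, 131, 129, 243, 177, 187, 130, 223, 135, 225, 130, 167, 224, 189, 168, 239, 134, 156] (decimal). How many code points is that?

8

Byte at offset 0: 0xEC = 11101100 → 3-byte char (#1). Advance 3.
Byte at offset 3: 0xF3 = 11110011 → 4-byte char (#2). Advance 4.
Byte at offset 7: 0xF1 = 11110001 → 4-byte char (#3). Advance 4.
Byte at offset 11: 0xF3 = 11110011 → 4-byte char (#4). Advance 4.
Byte at offset 15: 0xDF = 11011111 → 2-byte char (#5). Advance 2.
Byte at offset 17: 0xE1 = 11100001 → 3-byte char (#6). Advance 3.
Byte at offset 20: 0xE0 = 11100000 → 3-byte char (#7). Advance 3.
Byte at offset 23: 0xEF = 11101111 → 3-byte char (#8). Advance 3.
Reached end at offset 26 after 8 code points.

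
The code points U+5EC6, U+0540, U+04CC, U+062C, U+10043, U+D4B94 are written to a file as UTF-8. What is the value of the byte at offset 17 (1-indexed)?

1-indexed offset 17 is 0-indexed offset 16.
U+5EC6 → 3-byte form E5 BB 86 at offsets 0–2.
U+0540 → 2-byte form D5 80 at offsets 3–4.
U+04CC → 2-byte form D3 8C at offsets 5–6.
U+062C → 2-byte form D8 AC at offsets 7–8.
U+10043 → 4-byte form F0 90 81 83 at offsets 9–12.
U+D4B94 → 4-byte form F3 94 AE 94 at offsets 13–16.
Offset 16 falls in char 6's range; it's byte 4 of F3 94 AE 94 = 0x94.

0x94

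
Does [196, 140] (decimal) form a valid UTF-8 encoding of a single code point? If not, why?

Leading byte 0xC4 = 11000100 → 2-byte form.
Continuation bytes 0x8C=10001100 all match 10xxxxxx.
Decoded value 0x10C is ≥ 0x80 (shortest form) and not a surrogate.

valid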